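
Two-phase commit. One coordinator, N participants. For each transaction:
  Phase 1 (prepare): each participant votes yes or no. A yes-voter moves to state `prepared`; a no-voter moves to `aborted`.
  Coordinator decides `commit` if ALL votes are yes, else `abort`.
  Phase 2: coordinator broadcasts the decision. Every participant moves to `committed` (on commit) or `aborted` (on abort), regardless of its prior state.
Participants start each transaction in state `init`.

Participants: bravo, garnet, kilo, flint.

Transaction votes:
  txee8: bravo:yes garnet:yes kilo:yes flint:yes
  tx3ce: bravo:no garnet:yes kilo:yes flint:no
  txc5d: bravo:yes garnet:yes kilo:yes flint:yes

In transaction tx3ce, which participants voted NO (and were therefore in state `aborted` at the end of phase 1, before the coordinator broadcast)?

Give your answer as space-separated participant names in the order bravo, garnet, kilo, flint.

Answer: bravo flint

Derivation:
Txn tx3ce phase 1: bravo no -> aborted; garnet yes -> prepared; kilo yes -> prepared; flint no -> aborted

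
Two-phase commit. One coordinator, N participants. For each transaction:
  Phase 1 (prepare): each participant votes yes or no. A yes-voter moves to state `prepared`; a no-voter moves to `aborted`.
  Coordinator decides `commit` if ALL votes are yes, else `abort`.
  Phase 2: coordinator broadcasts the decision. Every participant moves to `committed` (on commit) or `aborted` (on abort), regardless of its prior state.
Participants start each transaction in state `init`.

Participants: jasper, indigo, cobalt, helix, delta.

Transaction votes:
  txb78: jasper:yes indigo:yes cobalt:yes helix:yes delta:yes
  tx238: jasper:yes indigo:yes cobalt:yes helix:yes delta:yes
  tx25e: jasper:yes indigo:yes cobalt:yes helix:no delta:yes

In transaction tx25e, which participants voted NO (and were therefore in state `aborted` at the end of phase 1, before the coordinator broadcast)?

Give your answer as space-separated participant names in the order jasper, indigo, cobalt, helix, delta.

Answer: helix

Derivation:
Txn tx25e phase 1: jasper yes -> prepared; indigo yes -> prepared; cobalt yes -> prepared; helix no -> aborted; delta yes -> prepared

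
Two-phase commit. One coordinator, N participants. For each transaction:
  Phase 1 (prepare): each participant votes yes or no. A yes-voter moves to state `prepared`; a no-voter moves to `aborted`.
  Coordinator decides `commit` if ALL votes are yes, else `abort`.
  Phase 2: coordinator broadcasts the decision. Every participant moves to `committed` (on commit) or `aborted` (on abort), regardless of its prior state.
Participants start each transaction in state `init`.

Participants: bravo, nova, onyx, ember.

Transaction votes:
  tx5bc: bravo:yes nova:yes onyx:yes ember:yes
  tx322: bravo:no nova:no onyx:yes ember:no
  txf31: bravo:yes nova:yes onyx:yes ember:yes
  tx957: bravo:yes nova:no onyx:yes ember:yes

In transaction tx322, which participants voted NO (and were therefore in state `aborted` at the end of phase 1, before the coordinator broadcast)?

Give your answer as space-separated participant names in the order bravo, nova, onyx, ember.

Answer: bravo nova ember

Derivation:
Txn tx322 phase 1: bravo no -> aborted; nova no -> aborted; onyx yes -> prepared; ember no -> aborted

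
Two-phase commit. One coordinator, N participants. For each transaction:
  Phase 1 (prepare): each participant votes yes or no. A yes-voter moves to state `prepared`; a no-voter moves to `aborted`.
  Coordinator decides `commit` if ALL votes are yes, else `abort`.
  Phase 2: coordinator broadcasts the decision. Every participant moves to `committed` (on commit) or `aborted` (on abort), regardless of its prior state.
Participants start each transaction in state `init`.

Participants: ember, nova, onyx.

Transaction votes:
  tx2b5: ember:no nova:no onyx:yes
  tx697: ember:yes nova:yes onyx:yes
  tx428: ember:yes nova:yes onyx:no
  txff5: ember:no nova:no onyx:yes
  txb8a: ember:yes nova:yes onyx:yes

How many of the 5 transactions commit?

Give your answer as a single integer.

tx2b5: no from ember, nova -> abort (commits=0)
tx697: all yes -> commit (commits=1)
tx428: no from onyx -> abort (commits=1)
txff5: no from ember, nova -> abort (commits=1)
txb8a: all yes -> commit (commits=2)

Answer: 2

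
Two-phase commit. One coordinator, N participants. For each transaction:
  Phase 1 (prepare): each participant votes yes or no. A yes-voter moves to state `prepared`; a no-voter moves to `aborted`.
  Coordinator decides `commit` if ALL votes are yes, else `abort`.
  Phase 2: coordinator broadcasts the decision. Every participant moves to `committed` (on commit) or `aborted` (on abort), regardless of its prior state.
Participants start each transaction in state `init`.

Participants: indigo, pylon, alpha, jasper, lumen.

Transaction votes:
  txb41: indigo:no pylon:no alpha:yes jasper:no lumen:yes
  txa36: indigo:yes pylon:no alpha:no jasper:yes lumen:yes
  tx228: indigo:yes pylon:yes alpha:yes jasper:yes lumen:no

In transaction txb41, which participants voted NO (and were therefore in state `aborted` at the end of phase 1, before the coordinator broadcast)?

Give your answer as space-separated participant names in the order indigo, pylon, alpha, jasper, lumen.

Answer: indigo pylon jasper

Derivation:
Txn txb41 phase 1: indigo no -> aborted; pylon no -> aborted; alpha yes -> prepared; jasper no -> aborted; lumen yes -> prepared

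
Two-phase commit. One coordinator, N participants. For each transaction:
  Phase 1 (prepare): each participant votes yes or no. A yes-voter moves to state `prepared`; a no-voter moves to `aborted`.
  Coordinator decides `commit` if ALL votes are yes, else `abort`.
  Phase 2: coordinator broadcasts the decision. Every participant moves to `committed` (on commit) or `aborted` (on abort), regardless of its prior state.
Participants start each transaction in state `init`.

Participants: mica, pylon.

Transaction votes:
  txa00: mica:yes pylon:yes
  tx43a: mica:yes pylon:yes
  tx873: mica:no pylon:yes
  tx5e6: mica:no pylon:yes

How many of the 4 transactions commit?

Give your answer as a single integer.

txa00: all yes -> commit (commits=1)
tx43a: all yes -> commit (commits=2)
tx873: no from mica -> abort (commits=2)
tx5e6: no from mica -> abort (commits=2)

Answer: 2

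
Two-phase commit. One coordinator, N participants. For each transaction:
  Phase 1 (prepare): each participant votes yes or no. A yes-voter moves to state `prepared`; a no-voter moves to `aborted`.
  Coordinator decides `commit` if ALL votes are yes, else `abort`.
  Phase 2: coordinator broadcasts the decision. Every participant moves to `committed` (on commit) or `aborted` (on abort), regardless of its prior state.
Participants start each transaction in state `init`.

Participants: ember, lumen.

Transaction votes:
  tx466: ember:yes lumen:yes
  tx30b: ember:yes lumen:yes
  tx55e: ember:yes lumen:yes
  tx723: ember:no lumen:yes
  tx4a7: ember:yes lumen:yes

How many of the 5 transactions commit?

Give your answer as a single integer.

Answer: 4

Derivation:
tx466: all yes -> commit (commits=1)
tx30b: all yes -> commit (commits=2)
tx55e: all yes -> commit (commits=3)
tx723: no from ember -> abort (commits=3)
tx4a7: all yes -> commit (commits=4)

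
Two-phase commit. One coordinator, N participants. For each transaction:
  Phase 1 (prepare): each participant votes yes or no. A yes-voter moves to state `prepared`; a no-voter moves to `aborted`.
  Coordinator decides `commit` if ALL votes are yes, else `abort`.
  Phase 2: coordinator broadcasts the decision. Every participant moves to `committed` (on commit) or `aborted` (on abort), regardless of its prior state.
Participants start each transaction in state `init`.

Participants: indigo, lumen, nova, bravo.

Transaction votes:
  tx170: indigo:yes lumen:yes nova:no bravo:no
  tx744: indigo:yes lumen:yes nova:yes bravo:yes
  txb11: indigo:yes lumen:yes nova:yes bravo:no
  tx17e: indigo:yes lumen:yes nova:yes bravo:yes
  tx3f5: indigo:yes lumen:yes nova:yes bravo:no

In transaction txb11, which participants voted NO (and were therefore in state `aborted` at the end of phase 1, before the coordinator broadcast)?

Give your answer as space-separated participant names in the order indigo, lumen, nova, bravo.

Txn txb11 phase 1: indigo yes -> prepared; lumen yes -> prepared; nova yes -> prepared; bravo no -> aborted

Answer: bravo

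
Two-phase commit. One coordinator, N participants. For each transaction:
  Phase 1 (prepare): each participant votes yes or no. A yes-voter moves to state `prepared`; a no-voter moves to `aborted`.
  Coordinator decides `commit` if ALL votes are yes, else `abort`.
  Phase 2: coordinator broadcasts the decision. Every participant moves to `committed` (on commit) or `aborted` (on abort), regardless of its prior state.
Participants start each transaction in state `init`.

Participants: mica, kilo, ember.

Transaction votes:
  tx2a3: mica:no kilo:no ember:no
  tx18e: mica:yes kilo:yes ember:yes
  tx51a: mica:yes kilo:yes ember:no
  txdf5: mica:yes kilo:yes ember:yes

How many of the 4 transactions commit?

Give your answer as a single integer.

tx2a3: no from mica, kilo, ember -> abort (commits=0)
tx18e: all yes -> commit (commits=1)
tx51a: no from ember -> abort (commits=1)
txdf5: all yes -> commit (commits=2)

Answer: 2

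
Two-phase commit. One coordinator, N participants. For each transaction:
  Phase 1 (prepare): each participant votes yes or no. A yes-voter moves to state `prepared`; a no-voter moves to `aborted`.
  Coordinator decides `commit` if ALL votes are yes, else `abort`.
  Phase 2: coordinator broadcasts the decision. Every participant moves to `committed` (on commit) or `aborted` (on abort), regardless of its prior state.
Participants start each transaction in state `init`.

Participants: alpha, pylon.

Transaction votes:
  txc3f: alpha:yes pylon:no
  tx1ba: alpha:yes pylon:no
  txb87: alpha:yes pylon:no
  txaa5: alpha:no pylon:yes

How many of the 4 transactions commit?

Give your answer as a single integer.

Answer: 0

Derivation:
txc3f: no from pylon -> abort (commits=0)
tx1ba: no from pylon -> abort (commits=0)
txb87: no from pylon -> abort (commits=0)
txaa5: no from alpha -> abort (commits=0)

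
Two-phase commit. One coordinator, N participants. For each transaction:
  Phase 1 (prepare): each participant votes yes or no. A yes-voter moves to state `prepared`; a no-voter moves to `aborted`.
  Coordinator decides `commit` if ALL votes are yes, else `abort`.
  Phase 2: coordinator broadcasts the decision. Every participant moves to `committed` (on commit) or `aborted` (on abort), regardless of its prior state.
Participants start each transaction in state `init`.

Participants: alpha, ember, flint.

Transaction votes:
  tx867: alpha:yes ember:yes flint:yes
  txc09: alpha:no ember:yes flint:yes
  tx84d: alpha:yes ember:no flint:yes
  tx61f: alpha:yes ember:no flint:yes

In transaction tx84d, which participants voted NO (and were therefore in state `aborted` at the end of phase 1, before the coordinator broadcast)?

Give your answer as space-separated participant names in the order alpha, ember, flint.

Txn tx84d phase 1: alpha yes -> prepared; ember no -> aborted; flint yes -> prepared

Answer: ember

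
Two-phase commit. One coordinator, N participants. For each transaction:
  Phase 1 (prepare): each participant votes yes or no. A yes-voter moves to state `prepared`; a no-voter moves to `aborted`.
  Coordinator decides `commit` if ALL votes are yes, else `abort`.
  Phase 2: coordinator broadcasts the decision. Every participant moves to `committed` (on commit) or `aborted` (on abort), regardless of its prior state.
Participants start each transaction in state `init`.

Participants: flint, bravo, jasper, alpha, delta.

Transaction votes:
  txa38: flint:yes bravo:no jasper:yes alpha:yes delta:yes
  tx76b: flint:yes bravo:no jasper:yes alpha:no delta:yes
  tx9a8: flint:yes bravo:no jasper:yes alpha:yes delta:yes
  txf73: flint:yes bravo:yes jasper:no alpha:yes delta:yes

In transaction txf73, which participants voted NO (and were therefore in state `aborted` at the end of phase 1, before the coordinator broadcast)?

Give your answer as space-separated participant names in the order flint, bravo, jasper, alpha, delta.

Txn txf73 phase 1: flint yes -> prepared; bravo yes -> prepared; jasper no -> aborted; alpha yes -> prepared; delta yes -> prepared

Answer: jasper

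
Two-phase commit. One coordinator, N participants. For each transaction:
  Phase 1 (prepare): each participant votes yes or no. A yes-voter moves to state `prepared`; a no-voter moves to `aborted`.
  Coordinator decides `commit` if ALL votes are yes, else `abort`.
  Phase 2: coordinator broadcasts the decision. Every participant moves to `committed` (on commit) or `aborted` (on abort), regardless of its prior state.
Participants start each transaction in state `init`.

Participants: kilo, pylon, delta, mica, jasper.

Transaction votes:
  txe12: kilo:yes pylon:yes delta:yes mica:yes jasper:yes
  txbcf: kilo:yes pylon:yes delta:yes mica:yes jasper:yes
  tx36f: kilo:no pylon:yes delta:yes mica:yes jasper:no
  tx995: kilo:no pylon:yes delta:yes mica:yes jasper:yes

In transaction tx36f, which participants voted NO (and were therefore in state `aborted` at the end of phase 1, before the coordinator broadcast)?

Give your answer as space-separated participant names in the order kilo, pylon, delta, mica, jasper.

Answer: kilo jasper

Derivation:
Txn tx36f phase 1: kilo no -> aborted; pylon yes -> prepared; delta yes -> prepared; mica yes -> prepared; jasper no -> aborted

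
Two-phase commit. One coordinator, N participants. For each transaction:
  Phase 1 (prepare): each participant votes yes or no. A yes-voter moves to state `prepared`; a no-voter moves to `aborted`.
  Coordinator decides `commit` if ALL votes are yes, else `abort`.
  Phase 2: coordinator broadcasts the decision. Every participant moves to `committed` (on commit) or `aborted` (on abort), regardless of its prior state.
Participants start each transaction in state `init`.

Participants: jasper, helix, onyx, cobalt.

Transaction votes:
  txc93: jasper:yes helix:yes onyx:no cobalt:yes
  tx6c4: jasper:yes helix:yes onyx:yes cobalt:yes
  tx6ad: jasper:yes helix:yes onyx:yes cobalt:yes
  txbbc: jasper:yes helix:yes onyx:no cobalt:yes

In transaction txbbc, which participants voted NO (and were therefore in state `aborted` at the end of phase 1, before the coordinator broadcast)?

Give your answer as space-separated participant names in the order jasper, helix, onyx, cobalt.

Txn txbbc phase 1: jasper yes -> prepared; helix yes -> prepared; onyx no -> aborted; cobalt yes -> prepared

Answer: onyx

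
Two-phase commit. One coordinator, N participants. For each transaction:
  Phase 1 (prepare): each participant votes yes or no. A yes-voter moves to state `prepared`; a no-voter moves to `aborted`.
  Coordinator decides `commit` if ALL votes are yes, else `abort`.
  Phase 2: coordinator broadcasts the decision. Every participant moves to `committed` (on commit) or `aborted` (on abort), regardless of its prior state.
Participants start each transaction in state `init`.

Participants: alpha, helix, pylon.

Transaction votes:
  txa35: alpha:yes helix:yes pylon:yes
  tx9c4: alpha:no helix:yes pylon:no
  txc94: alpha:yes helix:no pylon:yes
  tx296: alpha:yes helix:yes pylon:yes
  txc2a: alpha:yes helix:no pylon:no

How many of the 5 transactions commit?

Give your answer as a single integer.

txa35: all yes -> commit (commits=1)
tx9c4: no from alpha, pylon -> abort (commits=1)
txc94: no from helix -> abort (commits=1)
tx296: all yes -> commit (commits=2)
txc2a: no from helix, pylon -> abort (commits=2)

Answer: 2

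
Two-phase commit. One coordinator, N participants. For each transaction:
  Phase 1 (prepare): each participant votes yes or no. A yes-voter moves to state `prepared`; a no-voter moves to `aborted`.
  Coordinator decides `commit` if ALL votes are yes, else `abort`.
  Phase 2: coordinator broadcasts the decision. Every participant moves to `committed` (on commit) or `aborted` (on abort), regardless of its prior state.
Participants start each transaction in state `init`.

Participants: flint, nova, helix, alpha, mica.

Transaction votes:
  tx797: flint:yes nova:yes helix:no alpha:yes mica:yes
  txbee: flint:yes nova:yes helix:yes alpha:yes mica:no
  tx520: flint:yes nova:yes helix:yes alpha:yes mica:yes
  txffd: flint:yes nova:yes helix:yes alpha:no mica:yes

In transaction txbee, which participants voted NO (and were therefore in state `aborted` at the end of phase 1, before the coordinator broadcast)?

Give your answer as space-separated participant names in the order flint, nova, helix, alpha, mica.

Txn txbee phase 1: flint yes -> prepared; nova yes -> prepared; helix yes -> prepared; alpha yes -> prepared; mica no -> aborted

Answer: mica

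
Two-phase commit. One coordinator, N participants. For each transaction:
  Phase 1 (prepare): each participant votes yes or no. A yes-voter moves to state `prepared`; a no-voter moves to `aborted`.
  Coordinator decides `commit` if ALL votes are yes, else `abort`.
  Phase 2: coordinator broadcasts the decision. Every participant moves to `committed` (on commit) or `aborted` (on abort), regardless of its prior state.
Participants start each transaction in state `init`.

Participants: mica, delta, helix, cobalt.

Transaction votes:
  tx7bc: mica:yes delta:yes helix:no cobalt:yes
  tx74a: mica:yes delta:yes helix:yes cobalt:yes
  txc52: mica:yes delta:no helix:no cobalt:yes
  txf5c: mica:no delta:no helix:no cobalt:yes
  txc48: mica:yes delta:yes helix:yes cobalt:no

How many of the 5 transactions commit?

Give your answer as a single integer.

Answer: 1

Derivation:
tx7bc: no from helix -> abort (commits=0)
tx74a: all yes -> commit (commits=1)
txc52: no from delta, helix -> abort (commits=1)
txf5c: no from mica, delta, helix -> abort (commits=1)
txc48: no from cobalt -> abort (commits=1)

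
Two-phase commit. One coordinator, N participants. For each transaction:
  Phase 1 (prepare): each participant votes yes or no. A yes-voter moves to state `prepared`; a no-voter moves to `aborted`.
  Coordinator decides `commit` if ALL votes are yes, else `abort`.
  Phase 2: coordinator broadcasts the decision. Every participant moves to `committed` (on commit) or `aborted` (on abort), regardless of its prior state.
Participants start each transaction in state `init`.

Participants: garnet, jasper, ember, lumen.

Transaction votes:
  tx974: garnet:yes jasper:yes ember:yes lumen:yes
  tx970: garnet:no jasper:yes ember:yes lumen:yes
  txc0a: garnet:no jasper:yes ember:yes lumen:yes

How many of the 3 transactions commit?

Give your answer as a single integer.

tx974: all yes -> commit (commits=1)
tx970: no from garnet -> abort (commits=1)
txc0a: no from garnet -> abort (commits=1)

Answer: 1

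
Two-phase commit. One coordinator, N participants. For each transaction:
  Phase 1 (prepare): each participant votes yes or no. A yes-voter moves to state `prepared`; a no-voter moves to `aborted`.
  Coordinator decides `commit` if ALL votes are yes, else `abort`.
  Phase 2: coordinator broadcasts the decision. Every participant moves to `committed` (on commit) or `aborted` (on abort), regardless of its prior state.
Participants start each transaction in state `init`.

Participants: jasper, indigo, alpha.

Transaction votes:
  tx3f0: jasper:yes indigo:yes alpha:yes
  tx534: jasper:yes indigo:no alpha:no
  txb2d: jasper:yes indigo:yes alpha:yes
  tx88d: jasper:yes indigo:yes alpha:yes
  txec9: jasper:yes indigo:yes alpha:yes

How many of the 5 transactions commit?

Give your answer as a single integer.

tx3f0: all yes -> commit (commits=1)
tx534: no from indigo, alpha -> abort (commits=1)
txb2d: all yes -> commit (commits=2)
tx88d: all yes -> commit (commits=3)
txec9: all yes -> commit (commits=4)

Answer: 4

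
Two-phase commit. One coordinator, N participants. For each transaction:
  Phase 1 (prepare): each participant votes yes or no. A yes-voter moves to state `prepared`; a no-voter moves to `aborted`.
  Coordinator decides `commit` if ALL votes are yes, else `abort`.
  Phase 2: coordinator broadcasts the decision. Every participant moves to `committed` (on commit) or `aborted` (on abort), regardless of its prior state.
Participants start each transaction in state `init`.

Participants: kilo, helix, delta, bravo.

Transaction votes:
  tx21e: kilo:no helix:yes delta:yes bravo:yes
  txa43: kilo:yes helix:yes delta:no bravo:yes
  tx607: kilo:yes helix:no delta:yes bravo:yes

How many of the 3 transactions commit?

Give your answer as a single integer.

Answer: 0

Derivation:
tx21e: no from kilo -> abort (commits=0)
txa43: no from delta -> abort (commits=0)
tx607: no from helix -> abort (commits=0)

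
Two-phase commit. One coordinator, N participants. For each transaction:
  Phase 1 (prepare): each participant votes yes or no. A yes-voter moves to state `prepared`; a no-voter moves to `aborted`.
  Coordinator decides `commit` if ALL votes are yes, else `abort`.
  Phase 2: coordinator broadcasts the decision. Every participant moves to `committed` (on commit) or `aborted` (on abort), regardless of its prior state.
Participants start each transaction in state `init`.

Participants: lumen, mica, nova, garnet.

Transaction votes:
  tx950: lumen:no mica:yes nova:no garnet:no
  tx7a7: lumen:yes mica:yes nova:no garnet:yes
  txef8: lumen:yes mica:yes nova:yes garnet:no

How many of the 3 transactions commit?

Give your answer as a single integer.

Answer: 0

Derivation:
tx950: no from lumen, nova, garnet -> abort (commits=0)
tx7a7: no from nova -> abort (commits=0)
txef8: no from garnet -> abort (commits=0)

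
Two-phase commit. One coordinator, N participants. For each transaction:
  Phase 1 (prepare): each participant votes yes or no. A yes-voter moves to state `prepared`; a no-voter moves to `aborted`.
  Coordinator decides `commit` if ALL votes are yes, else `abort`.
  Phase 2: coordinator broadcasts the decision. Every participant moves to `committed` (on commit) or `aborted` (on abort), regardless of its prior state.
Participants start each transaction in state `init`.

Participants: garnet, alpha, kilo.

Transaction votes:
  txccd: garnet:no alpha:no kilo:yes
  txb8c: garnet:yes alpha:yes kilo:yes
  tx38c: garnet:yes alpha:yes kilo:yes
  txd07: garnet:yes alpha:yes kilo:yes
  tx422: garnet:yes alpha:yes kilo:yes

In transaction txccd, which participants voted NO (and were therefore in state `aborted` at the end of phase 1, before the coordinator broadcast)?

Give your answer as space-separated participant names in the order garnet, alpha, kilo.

Txn txccd phase 1: garnet no -> aborted; alpha no -> aborted; kilo yes -> prepared

Answer: garnet alpha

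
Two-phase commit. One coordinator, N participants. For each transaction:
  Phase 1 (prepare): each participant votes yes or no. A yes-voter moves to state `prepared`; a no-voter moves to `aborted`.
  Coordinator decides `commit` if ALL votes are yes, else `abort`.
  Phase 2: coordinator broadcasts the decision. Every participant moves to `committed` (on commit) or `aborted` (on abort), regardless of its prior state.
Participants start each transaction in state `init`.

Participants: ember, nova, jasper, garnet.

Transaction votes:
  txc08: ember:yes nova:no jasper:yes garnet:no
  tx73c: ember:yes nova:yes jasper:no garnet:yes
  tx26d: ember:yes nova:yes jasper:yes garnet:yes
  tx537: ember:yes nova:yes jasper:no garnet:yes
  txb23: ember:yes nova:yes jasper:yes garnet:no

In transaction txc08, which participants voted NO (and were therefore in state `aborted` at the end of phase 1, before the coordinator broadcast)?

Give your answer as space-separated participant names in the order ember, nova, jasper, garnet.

Txn txc08 phase 1: ember yes -> prepared; nova no -> aborted; jasper yes -> prepared; garnet no -> aborted

Answer: nova garnet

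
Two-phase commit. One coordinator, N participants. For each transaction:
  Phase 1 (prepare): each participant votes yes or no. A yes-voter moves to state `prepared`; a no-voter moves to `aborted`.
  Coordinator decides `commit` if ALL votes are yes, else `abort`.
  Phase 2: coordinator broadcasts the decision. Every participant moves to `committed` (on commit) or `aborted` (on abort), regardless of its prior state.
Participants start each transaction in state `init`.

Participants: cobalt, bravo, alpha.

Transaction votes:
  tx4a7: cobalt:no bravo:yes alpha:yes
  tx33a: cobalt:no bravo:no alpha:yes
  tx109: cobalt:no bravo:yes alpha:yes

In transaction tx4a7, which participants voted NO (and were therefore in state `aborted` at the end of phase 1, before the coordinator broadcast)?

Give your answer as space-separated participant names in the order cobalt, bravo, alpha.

Answer: cobalt

Derivation:
Txn tx4a7 phase 1: cobalt no -> aborted; bravo yes -> prepared; alpha yes -> prepared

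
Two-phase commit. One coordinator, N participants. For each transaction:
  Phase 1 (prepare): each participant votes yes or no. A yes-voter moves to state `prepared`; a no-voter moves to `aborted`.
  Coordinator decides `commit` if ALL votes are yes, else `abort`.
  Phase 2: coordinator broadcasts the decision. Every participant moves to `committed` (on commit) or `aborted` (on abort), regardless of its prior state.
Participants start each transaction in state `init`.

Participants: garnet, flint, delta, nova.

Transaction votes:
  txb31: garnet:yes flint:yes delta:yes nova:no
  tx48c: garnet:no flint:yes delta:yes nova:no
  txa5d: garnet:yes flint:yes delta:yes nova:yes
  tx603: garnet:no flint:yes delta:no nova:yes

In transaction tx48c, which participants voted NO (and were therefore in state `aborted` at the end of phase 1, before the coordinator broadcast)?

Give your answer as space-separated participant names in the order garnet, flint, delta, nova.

Answer: garnet nova

Derivation:
Txn tx48c phase 1: garnet no -> aborted; flint yes -> prepared; delta yes -> prepared; nova no -> aborted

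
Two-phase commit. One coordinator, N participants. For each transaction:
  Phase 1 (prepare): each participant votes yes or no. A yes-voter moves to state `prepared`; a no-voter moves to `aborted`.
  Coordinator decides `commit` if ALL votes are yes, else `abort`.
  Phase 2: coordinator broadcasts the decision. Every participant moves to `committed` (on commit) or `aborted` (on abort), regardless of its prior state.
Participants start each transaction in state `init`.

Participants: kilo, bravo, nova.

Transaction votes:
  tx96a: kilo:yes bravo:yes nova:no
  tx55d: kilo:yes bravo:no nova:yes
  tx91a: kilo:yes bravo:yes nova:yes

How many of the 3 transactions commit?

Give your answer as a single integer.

Answer: 1

Derivation:
tx96a: no from nova -> abort (commits=0)
tx55d: no from bravo -> abort (commits=0)
tx91a: all yes -> commit (commits=1)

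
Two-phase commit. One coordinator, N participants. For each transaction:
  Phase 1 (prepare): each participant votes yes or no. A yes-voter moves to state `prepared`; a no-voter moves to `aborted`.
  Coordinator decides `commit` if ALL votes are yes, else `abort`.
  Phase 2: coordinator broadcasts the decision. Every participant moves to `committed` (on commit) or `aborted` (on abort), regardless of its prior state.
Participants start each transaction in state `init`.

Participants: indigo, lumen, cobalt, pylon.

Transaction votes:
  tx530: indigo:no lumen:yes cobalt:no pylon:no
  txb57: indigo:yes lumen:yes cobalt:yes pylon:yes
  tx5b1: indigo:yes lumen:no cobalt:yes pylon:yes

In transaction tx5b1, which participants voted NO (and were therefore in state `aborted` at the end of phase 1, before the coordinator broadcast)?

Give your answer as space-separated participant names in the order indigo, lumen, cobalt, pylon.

Answer: lumen

Derivation:
Txn tx5b1 phase 1: indigo yes -> prepared; lumen no -> aborted; cobalt yes -> prepared; pylon yes -> prepared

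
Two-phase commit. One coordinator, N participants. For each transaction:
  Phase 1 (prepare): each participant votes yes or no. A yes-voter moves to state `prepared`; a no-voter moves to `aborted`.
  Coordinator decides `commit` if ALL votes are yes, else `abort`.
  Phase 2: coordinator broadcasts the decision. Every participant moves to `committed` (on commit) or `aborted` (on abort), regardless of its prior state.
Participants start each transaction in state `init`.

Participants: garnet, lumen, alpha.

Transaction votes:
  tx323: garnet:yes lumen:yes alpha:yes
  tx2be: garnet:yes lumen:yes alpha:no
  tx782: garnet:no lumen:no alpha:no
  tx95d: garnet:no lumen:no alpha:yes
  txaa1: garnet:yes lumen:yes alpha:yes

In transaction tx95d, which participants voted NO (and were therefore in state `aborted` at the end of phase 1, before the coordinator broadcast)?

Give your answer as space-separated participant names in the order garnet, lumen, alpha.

Answer: garnet lumen

Derivation:
Txn tx95d phase 1: garnet no -> aborted; lumen no -> aborted; alpha yes -> prepared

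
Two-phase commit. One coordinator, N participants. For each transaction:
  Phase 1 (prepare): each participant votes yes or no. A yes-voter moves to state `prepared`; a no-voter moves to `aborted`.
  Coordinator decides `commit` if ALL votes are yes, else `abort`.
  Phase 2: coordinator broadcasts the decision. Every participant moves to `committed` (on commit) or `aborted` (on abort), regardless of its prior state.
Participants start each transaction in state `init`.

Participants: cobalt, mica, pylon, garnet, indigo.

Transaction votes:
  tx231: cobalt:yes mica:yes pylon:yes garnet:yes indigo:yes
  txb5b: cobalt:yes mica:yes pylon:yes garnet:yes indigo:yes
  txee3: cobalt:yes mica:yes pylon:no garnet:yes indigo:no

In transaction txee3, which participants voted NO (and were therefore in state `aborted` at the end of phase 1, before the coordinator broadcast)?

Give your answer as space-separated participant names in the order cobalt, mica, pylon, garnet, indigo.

Txn txee3 phase 1: cobalt yes -> prepared; mica yes -> prepared; pylon no -> aborted; garnet yes -> prepared; indigo no -> aborted

Answer: pylon indigo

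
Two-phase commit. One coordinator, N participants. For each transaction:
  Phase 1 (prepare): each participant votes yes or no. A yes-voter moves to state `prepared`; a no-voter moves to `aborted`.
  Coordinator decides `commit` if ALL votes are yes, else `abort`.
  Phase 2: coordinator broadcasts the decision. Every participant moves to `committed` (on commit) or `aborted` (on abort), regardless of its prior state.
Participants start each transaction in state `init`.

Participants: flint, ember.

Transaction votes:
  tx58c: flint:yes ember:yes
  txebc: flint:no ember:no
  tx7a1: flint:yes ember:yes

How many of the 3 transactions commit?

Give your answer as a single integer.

Answer: 2

Derivation:
tx58c: all yes -> commit (commits=1)
txebc: no from flint, ember -> abort (commits=1)
tx7a1: all yes -> commit (commits=2)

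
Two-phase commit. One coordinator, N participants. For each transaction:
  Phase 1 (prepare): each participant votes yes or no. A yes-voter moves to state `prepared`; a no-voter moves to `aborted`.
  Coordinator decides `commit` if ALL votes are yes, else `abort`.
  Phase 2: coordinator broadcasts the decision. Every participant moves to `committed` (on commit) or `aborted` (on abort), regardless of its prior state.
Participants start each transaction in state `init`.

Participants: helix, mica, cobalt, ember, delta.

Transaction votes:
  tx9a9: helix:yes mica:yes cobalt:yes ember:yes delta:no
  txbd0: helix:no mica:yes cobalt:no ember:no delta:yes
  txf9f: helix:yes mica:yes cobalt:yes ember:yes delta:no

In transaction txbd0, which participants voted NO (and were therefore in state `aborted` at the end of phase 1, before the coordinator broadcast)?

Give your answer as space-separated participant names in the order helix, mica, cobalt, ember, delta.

Txn txbd0 phase 1: helix no -> aborted; mica yes -> prepared; cobalt no -> aborted; ember no -> aborted; delta yes -> prepared

Answer: helix cobalt ember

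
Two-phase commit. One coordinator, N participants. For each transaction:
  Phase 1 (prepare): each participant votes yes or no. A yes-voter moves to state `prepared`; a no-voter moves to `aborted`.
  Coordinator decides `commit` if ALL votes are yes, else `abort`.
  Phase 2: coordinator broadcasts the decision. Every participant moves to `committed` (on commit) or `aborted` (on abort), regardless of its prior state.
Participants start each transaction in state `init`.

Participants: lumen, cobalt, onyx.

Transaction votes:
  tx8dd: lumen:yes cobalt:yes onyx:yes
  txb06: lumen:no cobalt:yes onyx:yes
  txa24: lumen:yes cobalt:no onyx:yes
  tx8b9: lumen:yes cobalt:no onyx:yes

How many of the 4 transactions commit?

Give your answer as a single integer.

tx8dd: all yes -> commit (commits=1)
txb06: no from lumen -> abort (commits=1)
txa24: no from cobalt -> abort (commits=1)
tx8b9: no from cobalt -> abort (commits=1)

Answer: 1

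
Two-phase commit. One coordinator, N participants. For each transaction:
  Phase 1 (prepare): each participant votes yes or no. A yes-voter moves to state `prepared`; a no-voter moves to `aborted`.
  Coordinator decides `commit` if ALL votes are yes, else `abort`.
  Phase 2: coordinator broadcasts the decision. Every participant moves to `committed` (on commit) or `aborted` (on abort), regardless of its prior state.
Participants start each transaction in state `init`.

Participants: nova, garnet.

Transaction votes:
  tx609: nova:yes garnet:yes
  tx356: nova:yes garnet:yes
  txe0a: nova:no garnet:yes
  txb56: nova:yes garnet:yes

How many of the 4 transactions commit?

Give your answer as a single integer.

Answer: 3

Derivation:
tx609: all yes -> commit (commits=1)
tx356: all yes -> commit (commits=2)
txe0a: no from nova -> abort (commits=2)
txb56: all yes -> commit (commits=3)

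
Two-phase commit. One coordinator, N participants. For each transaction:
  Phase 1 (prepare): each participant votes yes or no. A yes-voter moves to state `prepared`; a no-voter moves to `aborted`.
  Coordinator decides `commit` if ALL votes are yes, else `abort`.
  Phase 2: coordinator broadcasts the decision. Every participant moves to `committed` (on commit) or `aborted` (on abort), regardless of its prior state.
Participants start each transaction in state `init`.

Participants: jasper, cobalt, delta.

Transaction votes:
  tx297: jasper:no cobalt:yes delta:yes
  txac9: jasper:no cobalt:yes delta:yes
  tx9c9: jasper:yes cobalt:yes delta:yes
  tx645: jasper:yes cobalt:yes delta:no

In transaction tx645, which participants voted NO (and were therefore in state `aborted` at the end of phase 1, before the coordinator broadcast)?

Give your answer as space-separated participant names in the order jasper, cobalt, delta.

Answer: delta

Derivation:
Txn tx645 phase 1: jasper yes -> prepared; cobalt yes -> prepared; delta no -> aborted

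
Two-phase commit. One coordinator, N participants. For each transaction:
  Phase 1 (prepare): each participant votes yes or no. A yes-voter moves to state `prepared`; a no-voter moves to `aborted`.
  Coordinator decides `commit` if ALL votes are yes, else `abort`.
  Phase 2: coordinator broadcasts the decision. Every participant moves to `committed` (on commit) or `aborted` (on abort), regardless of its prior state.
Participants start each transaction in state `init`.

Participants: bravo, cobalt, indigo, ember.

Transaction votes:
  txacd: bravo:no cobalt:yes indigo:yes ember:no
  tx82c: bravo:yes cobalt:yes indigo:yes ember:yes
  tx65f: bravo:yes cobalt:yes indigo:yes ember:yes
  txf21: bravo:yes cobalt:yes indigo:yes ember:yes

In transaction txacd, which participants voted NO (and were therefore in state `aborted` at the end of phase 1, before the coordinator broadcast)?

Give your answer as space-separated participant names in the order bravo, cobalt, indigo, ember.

Answer: bravo ember

Derivation:
Txn txacd phase 1: bravo no -> aborted; cobalt yes -> prepared; indigo yes -> prepared; ember no -> aborted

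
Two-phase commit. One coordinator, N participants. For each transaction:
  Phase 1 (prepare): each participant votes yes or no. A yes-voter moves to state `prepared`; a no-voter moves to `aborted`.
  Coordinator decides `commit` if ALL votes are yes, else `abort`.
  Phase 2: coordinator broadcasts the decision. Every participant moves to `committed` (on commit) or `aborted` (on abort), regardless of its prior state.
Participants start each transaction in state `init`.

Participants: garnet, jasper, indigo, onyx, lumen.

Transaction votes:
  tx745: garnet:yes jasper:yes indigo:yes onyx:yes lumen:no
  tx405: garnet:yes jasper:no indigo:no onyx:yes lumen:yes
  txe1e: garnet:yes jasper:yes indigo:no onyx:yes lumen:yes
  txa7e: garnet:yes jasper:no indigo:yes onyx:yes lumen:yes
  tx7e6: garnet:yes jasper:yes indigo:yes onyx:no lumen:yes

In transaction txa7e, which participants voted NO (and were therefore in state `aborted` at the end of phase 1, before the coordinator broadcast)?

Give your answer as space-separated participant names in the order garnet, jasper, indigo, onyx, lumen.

Answer: jasper

Derivation:
Txn txa7e phase 1: garnet yes -> prepared; jasper no -> aborted; indigo yes -> prepared; onyx yes -> prepared; lumen yes -> prepared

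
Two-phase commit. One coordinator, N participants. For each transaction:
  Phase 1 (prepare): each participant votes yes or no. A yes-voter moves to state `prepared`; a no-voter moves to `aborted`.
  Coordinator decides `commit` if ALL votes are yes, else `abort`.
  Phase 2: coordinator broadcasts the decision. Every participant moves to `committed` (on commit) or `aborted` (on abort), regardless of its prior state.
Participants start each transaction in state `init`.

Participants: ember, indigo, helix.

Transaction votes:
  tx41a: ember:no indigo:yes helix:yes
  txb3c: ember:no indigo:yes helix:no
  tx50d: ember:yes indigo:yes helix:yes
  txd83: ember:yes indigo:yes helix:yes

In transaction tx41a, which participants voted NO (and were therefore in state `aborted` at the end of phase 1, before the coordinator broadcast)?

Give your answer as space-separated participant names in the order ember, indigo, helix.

Answer: ember

Derivation:
Txn tx41a phase 1: ember no -> aborted; indigo yes -> prepared; helix yes -> prepared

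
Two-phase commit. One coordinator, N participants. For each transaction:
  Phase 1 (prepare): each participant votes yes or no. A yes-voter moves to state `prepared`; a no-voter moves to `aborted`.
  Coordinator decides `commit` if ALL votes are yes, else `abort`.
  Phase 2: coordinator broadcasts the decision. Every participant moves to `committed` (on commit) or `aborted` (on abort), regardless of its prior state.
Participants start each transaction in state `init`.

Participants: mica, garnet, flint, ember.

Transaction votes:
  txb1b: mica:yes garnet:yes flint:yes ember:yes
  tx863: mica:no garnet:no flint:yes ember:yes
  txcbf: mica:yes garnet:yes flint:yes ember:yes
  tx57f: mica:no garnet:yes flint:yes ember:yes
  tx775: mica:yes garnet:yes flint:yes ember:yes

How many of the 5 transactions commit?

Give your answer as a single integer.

txb1b: all yes -> commit (commits=1)
tx863: no from mica, garnet -> abort (commits=1)
txcbf: all yes -> commit (commits=2)
tx57f: no from mica -> abort (commits=2)
tx775: all yes -> commit (commits=3)

Answer: 3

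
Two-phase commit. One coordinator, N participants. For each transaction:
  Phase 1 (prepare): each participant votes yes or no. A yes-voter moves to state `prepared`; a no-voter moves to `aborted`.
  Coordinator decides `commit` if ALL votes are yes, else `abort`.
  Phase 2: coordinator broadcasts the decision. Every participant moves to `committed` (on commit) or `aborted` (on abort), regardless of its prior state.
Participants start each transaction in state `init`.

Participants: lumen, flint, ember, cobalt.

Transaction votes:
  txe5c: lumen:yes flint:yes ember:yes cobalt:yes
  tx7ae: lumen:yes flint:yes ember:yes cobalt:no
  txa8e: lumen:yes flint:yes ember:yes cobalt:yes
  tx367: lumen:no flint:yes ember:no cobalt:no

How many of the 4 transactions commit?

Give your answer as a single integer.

Answer: 2

Derivation:
txe5c: all yes -> commit (commits=1)
tx7ae: no from cobalt -> abort (commits=1)
txa8e: all yes -> commit (commits=2)
tx367: no from lumen, ember, cobalt -> abort (commits=2)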